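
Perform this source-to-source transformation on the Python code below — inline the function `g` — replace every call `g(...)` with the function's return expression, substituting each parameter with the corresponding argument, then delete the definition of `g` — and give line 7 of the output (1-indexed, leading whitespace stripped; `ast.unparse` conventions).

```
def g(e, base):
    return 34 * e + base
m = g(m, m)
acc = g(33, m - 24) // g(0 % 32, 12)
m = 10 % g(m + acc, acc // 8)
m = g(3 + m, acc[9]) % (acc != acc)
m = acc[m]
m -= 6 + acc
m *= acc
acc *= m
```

Transformed code:
m = 34 * m + m
acc = (34 * 33 + (m - 24)) // (34 * (0 % 32) + 12)
m = 10 % (34 * (m + acc) + acc // 8)
m = (34 * (3 + m) + acc[9]) % (acc != acc)
m = acc[m]
m -= 6 + acc
m *= acc
acc *= m

m *= acc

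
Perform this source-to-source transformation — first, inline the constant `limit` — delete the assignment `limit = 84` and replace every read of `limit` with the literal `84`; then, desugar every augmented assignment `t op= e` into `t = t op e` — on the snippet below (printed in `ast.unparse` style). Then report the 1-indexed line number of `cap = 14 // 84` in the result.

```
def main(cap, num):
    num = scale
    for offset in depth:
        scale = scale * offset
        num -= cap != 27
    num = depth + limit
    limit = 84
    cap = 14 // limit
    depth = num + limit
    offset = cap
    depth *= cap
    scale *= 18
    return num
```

Transformed code:
def main(cap, num):
    num = scale
    for offset in depth:
        scale = scale * offset
        num = num - (cap != 27)
    num = depth + 84
    cap = 14 // 84
    depth = num + 84
    offset = cap
    depth = depth * cap
    scale = scale * 18
    return num

7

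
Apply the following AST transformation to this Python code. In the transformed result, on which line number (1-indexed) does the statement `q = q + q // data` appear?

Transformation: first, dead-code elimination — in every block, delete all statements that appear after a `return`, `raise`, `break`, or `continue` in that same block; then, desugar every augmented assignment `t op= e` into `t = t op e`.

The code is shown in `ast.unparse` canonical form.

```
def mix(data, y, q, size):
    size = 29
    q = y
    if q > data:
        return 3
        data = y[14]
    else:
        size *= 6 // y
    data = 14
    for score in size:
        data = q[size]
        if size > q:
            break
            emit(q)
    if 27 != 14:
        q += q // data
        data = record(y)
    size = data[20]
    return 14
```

Transformed code:
def mix(data, y, q, size):
    size = 29
    q = y
    if q > data:
        return 3
    else:
        size = size * (6 // y)
    data = 14
    for score in size:
        data = q[size]
        if size > q:
            break
    if 27 != 14:
        q = q + q // data
        data = record(y)
    size = data[20]
    return 14

14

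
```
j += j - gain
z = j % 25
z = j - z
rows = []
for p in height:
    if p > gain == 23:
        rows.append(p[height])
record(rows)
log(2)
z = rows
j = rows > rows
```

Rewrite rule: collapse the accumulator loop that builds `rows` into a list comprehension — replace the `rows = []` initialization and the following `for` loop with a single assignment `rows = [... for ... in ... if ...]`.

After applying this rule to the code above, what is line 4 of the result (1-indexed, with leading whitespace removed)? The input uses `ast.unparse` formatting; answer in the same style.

rows = [p[height] for p in height if p > gain == 23]

Transformed code:
j += j - gain
z = j % 25
z = j - z
rows = [p[height] for p in height if p > gain == 23]
record(rows)
log(2)
z = rows
j = rows > rows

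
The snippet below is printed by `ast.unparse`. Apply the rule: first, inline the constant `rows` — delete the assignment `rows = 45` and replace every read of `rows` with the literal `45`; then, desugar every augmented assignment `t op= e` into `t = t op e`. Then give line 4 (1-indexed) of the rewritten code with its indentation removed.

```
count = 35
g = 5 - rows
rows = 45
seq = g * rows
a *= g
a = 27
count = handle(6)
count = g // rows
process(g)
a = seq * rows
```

a = a * g

Transformed code:
count = 35
g = 5 - 45
seq = g * 45
a = a * g
a = 27
count = handle(6)
count = g // 45
process(g)
a = seq * 45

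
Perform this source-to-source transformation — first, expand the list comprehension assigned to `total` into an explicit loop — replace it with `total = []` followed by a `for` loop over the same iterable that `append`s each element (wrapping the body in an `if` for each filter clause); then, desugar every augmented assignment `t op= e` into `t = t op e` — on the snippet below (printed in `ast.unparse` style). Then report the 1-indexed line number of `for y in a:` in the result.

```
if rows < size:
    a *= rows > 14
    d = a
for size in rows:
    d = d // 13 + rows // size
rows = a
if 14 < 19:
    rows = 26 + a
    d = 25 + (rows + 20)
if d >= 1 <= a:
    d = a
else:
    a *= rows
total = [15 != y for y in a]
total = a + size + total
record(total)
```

15

Transformed code:
if rows < size:
    a = a * (rows > 14)
    d = a
for size in rows:
    d = d // 13 + rows // size
rows = a
if 14 < 19:
    rows = 26 + a
    d = 25 + (rows + 20)
if d >= 1 <= a:
    d = a
else:
    a = a * rows
total = []
for y in a:
    total.append(15 != y)
total = a + size + total
record(total)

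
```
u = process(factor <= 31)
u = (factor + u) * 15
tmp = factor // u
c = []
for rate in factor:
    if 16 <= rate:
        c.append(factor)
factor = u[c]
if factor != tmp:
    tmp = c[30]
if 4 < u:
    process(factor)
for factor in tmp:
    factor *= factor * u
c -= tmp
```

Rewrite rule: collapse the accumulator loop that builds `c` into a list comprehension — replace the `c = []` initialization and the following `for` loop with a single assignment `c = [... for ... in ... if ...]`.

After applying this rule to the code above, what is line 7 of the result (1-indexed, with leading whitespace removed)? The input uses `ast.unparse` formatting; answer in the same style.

tmp = c[30]

Transformed code:
u = process(factor <= 31)
u = (factor + u) * 15
tmp = factor // u
c = [factor for rate in factor if 16 <= rate]
factor = u[c]
if factor != tmp:
    tmp = c[30]
if 4 < u:
    process(factor)
for factor in tmp:
    factor *= factor * u
c -= tmp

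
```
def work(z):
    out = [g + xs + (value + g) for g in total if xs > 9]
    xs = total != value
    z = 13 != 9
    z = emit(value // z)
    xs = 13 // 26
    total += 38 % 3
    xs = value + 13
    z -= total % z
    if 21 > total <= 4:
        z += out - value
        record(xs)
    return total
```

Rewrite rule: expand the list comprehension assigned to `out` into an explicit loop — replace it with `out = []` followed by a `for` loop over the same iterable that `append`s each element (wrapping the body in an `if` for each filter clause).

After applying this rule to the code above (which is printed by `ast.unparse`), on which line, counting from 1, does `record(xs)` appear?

15

Transformed code:
def work(z):
    out = []
    for g in total:
        if xs > 9:
            out.append(g + xs + (value + g))
    xs = total != value
    z = 13 != 9
    z = emit(value // z)
    xs = 13 // 26
    total += 38 % 3
    xs = value + 13
    z -= total % z
    if 21 > total <= 4:
        z += out - value
        record(xs)
    return total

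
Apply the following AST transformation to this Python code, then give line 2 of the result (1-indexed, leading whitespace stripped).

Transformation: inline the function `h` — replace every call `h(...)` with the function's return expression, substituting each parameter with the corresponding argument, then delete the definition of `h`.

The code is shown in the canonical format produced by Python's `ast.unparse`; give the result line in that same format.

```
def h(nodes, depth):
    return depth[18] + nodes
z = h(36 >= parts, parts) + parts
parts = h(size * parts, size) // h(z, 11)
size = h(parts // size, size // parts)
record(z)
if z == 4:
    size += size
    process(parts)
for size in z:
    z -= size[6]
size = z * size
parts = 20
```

Transformed code:
z = parts[18] + (36 >= parts) + parts
parts = (size[18] + size * parts) // (11[18] + z)
size = (size // parts)[18] + parts // size
record(z)
if z == 4:
    size += size
    process(parts)
for size in z:
    z -= size[6]
size = z * size
parts = 20

parts = (size[18] + size * parts) // (11[18] + z)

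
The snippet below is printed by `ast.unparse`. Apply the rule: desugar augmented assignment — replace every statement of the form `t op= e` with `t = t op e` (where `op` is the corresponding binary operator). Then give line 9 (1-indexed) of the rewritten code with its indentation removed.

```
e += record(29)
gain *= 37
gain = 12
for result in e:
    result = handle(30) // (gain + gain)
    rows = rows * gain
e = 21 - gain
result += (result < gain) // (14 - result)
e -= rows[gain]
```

Transformed code:
e = e + record(29)
gain = gain * 37
gain = 12
for result in e:
    result = handle(30) // (gain + gain)
    rows = rows * gain
e = 21 - gain
result = result + (result < gain) // (14 - result)
e = e - rows[gain]

e = e - rows[gain]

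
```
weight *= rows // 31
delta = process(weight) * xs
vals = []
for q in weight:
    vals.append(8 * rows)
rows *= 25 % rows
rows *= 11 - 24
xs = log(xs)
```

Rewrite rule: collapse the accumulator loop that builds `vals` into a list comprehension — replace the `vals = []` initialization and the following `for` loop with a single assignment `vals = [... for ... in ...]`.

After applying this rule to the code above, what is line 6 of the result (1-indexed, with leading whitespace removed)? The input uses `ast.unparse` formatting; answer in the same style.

Transformed code:
weight *= rows // 31
delta = process(weight) * xs
vals = [8 * rows for q in weight]
rows *= 25 % rows
rows *= 11 - 24
xs = log(xs)

xs = log(xs)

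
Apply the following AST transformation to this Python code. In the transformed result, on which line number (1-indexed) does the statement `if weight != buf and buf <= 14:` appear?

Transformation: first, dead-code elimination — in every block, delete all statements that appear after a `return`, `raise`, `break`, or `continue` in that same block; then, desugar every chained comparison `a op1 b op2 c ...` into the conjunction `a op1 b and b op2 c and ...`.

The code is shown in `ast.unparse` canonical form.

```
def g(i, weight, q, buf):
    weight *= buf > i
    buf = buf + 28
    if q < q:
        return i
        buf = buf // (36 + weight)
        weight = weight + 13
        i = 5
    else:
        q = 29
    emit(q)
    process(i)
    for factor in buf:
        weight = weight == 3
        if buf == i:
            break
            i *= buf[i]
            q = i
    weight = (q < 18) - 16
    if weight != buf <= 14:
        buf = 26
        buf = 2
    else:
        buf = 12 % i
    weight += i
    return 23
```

15

Transformed code:
def g(i, weight, q, buf):
    weight *= buf > i
    buf = buf + 28
    if q < q:
        return i
    else:
        q = 29
    emit(q)
    process(i)
    for factor in buf:
        weight = weight == 3
        if buf == i:
            break
    weight = (q < 18) - 16
    if weight != buf and buf <= 14:
        buf = 26
        buf = 2
    else:
        buf = 12 % i
    weight += i
    return 23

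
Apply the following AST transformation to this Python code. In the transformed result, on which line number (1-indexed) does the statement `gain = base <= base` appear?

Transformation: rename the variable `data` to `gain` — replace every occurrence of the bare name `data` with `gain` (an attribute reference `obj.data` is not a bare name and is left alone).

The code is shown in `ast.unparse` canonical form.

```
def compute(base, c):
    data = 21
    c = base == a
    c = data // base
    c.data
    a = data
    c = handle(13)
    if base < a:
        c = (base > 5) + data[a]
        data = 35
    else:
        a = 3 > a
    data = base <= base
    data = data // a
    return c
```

13

Transformed code:
def compute(base, c):
    gain = 21
    c = base == a
    c = gain // base
    c.data
    a = gain
    c = handle(13)
    if base < a:
        c = (base > 5) + gain[a]
        gain = 35
    else:
        a = 3 > a
    gain = base <= base
    gain = gain // a
    return c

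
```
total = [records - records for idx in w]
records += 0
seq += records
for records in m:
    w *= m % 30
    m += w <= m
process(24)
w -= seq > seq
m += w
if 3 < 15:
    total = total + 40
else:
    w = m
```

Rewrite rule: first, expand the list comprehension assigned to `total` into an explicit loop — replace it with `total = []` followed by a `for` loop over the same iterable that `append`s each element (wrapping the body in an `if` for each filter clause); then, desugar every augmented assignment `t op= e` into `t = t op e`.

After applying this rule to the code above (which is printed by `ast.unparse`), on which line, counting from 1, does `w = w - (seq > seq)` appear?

10

Transformed code:
total = []
for idx in w:
    total.append(records - records)
records = records + 0
seq = seq + records
for records in m:
    w = w * (m % 30)
    m = m + (w <= m)
process(24)
w = w - (seq > seq)
m = m + w
if 3 < 15:
    total = total + 40
else:
    w = m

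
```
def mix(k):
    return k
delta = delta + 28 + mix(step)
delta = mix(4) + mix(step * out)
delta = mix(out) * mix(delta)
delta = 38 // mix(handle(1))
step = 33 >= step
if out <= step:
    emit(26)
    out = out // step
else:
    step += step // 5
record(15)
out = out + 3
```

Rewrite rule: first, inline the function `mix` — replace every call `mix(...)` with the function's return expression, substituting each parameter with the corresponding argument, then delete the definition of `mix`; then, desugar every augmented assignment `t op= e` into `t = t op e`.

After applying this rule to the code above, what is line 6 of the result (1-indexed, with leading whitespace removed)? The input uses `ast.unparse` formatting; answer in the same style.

if out <= step:

Transformed code:
delta = delta + 28 + step
delta = 4 + step * out
delta = out * delta
delta = 38 // handle(1)
step = 33 >= step
if out <= step:
    emit(26)
    out = out // step
else:
    step = step + step // 5
record(15)
out = out + 3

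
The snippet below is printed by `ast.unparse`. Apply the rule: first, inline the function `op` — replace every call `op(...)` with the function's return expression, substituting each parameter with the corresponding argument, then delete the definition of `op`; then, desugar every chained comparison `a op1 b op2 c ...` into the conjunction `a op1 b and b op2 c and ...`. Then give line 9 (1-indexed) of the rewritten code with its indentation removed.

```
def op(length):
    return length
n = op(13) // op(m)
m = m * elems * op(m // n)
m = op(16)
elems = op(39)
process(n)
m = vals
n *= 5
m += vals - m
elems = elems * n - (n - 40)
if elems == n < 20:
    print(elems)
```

elems = elems * n - (n - 40)

Transformed code:
n = 13 // m
m = m * elems * (m // n)
m = 16
elems = 39
process(n)
m = vals
n *= 5
m += vals - m
elems = elems * n - (n - 40)
if elems == n and n < 20:
    print(elems)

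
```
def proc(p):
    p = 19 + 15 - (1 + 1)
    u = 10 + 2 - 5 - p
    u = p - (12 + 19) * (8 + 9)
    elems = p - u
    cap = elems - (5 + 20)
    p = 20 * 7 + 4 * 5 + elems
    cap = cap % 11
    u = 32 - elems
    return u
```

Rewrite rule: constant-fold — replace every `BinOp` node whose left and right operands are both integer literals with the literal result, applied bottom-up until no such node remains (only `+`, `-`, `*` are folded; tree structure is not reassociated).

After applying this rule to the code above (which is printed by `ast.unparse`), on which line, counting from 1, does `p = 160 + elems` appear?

7

Transformed code:
def proc(p):
    p = 32
    u = 7 - p
    u = p - 527
    elems = p - u
    cap = elems - 25
    p = 160 + elems
    cap = cap % 11
    u = 32 - elems
    return u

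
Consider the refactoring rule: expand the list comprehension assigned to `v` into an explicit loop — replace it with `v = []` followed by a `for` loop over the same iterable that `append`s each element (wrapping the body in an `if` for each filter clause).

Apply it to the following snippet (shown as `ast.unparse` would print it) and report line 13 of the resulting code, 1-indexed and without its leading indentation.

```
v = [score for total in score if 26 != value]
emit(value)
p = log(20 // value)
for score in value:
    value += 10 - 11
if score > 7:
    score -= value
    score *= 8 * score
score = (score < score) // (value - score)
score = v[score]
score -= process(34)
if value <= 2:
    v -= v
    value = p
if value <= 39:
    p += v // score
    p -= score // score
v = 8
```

Transformed code:
v = []
for total in score:
    if 26 != value:
        v.append(score)
emit(value)
p = log(20 // value)
for score in value:
    value += 10 - 11
if score > 7:
    score -= value
    score *= 8 * score
score = (score < score) // (value - score)
score = v[score]
score -= process(34)
if value <= 2:
    v -= v
    value = p
if value <= 39:
    p += v // score
    p -= score // score
v = 8

score = v[score]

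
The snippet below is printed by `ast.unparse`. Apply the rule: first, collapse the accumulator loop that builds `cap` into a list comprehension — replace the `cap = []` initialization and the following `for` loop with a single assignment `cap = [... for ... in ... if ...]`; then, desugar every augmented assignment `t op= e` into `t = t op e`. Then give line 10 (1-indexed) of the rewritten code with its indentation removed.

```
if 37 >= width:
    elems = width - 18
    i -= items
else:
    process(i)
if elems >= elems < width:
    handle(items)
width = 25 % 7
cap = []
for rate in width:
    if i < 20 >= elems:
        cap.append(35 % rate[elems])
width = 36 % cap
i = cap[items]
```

width = 36 % cap

Transformed code:
if 37 >= width:
    elems = width - 18
    i = i - items
else:
    process(i)
if elems >= elems < width:
    handle(items)
width = 25 % 7
cap = [35 % rate[elems] for rate in width if i < 20 >= elems]
width = 36 % cap
i = cap[items]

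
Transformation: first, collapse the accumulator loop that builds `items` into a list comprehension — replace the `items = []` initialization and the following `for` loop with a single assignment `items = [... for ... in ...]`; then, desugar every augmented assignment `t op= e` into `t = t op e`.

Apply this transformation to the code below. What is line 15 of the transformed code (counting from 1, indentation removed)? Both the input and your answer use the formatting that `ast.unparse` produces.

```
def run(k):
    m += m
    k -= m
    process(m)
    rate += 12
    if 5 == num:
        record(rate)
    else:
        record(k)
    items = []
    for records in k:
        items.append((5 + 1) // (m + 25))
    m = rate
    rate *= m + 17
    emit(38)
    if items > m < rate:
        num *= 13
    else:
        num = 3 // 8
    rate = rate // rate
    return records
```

Transformed code:
def run(k):
    m = m + m
    k = k - m
    process(m)
    rate = rate + 12
    if 5 == num:
        record(rate)
    else:
        record(k)
    items = [(5 + 1) // (m + 25) for records in k]
    m = rate
    rate = rate * (m + 17)
    emit(38)
    if items > m < rate:
        num = num * 13
    else:
        num = 3 // 8
    rate = rate // rate
    return records

num = num * 13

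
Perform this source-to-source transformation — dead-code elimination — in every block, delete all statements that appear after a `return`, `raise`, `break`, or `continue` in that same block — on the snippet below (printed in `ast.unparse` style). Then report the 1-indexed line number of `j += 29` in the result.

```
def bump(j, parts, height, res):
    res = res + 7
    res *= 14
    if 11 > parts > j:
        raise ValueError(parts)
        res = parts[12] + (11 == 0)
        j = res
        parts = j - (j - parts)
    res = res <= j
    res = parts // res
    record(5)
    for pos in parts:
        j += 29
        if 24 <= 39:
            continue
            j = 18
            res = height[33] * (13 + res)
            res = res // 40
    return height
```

Transformed code:
def bump(j, parts, height, res):
    res = res + 7
    res *= 14
    if 11 > parts > j:
        raise ValueError(parts)
    res = res <= j
    res = parts // res
    record(5)
    for pos in parts:
        j += 29
        if 24 <= 39:
            continue
    return height

10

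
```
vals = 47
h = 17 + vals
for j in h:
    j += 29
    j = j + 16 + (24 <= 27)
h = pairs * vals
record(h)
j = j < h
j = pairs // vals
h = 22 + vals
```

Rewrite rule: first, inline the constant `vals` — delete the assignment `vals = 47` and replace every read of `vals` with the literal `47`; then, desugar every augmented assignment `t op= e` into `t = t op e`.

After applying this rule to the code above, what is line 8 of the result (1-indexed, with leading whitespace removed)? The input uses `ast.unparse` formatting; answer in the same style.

j = pairs // 47

Transformed code:
h = 17 + 47
for j in h:
    j = j + 29
    j = j + 16 + (24 <= 27)
h = pairs * 47
record(h)
j = j < h
j = pairs // 47
h = 22 + 47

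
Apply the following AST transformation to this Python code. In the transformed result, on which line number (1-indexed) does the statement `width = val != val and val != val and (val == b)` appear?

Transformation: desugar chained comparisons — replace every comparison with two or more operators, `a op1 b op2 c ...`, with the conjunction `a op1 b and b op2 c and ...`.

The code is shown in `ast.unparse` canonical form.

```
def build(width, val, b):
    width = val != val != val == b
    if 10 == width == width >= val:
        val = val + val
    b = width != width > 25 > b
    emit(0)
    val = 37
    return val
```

2

Transformed code:
def build(width, val, b):
    width = val != val and val != val and (val == b)
    if 10 == width and width == width and (width >= val):
        val = val + val
    b = width != width and width > 25 and (25 > b)
    emit(0)
    val = 37
    return val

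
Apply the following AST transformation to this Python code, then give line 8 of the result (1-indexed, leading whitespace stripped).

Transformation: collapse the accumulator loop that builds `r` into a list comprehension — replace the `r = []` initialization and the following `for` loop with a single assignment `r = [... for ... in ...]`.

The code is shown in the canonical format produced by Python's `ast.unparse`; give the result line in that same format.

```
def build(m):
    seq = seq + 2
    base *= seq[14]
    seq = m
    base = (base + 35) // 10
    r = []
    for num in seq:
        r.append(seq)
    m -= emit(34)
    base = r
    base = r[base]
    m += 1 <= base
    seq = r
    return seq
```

base = r

Transformed code:
def build(m):
    seq = seq + 2
    base *= seq[14]
    seq = m
    base = (base + 35) // 10
    r = [seq for num in seq]
    m -= emit(34)
    base = r
    base = r[base]
    m += 1 <= base
    seq = r
    return seq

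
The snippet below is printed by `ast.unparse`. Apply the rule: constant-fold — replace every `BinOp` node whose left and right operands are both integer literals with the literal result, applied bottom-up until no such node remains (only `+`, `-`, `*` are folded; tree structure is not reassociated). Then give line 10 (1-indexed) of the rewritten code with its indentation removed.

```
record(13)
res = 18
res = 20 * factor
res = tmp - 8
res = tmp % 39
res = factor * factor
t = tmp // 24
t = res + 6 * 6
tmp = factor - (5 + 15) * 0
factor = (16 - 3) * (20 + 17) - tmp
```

Transformed code:
record(13)
res = 18
res = 20 * factor
res = tmp - 8
res = tmp % 39
res = factor * factor
t = tmp // 24
t = res + 36
tmp = factor - 0
factor = 481 - tmp

factor = 481 - tmp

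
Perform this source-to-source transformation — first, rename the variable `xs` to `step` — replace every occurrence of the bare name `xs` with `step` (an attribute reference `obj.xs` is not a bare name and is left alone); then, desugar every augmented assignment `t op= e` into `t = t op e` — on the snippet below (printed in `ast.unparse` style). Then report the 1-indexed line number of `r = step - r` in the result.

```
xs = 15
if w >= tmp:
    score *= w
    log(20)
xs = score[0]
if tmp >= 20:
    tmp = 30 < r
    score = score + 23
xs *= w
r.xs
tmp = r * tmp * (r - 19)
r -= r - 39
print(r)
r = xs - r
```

14

Transformed code:
step = 15
if w >= tmp:
    score = score * w
    log(20)
step = score[0]
if tmp >= 20:
    tmp = 30 < r
    score = score + 23
step = step * w
r.xs
tmp = r * tmp * (r - 19)
r = r - (r - 39)
print(r)
r = step - r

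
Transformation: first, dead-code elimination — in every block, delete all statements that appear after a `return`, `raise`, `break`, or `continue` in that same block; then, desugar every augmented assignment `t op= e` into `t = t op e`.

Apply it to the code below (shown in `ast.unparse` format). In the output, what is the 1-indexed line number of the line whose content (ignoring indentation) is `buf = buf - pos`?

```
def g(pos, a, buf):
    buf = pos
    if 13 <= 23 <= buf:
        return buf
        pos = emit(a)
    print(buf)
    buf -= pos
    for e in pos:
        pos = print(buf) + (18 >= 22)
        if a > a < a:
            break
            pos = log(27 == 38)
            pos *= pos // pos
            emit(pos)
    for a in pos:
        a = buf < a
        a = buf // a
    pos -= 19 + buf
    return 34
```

Transformed code:
def g(pos, a, buf):
    buf = pos
    if 13 <= 23 <= buf:
        return buf
    print(buf)
    buf = buf - pos
    for e in pos:
        pos = print(buf) + (18 >= 22)
        if a > a < a:
            break
    for a in pos:
        a = buf < a
        a = buf // a
    pos = pos - (19 + buf)
    return 34

6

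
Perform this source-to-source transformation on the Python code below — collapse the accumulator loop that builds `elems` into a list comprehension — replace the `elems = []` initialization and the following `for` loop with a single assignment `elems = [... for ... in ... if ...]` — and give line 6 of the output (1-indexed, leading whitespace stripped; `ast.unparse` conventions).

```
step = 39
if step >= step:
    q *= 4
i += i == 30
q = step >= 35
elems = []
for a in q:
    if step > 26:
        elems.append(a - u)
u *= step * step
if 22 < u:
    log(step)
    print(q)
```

Transformed code:
step = 39
if step >= step:
    q *= 4
i += i == 30
q = step >= 35
elems = [a - u for a in q if step > 26]
u *= step * step
if 22 < u:
    log(step)
    print(q)

elems = [a - u for a in q if step > 26]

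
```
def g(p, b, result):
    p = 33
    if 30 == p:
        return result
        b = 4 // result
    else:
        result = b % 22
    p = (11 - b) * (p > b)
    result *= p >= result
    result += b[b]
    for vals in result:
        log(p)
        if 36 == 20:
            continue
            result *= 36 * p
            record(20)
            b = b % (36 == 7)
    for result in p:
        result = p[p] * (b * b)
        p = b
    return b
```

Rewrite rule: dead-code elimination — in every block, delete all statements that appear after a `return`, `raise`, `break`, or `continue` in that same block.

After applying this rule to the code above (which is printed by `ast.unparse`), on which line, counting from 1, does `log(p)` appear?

11

Transformed code:
def g(p, b, result):
    p = 33
    if 30 == p:
        return result
    else:
        result = b % 22
    p = (11 - b) * (p > b)
    result *= p >= result
    result += b[b]
    for vals in result:
        log(p)
        if 36 == 20:
            continue
    for result in p:
        result = p[p] * (b * b)
        p = b
    return b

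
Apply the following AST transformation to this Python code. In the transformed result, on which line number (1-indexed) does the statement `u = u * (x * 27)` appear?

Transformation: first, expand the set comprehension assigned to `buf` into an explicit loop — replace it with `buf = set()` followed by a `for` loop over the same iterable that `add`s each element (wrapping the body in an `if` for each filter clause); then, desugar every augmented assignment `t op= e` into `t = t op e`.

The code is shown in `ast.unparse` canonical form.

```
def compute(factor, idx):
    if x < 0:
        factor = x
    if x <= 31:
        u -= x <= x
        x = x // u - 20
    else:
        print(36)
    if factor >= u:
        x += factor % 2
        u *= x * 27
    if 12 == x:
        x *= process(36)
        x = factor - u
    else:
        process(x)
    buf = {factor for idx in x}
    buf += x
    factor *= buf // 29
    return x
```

11

Transformed code:
def compute(factor, idx):
    if x < 0:
        factor = x
    if x <= 31:
        u = u - (x <= x)
        x = x // u - 20
    else:
        print(36)
    if factor >= u:
        x = x + factor % 2
        u = u * (x * 27)
    if 12 == x:
        x = x * process(36)
        x = factor - u
    else:
        process(x)
    buf = set()
    for idx in x:
        buf.add(factor)
    buf = buf + x
    factor = factor * (buf // 29)
    return x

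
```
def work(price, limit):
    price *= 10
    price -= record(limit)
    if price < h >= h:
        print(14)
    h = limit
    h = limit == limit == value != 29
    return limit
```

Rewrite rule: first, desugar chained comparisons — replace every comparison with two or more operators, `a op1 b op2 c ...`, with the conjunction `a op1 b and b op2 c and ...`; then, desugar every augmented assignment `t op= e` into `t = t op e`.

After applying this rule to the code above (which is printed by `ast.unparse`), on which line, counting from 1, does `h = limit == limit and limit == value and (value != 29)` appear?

Transformed code:
def work(price, limit):
    price = price * 10
    price = price - record(limit)
    if price < h and h >= h:
        print(14)
    h = limit
    h = limit == limit and limit == value and (value != 29)
    return limit

7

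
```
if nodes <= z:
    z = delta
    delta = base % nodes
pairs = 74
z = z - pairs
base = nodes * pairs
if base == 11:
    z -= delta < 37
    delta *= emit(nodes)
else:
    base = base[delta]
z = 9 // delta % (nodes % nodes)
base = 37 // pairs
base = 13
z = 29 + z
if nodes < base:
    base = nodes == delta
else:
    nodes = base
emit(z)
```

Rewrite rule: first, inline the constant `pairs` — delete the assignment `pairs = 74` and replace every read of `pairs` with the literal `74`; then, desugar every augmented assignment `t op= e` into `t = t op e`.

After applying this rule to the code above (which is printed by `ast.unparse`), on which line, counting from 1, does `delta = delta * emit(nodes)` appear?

8

Transformed code:
if nodes <= z:
    z = delta
    delta = base % nodes
z = z - 74
base = nodes * 74
if base == 11:
    z = z - (delta < 37)
    delta = delta * emit(nodes)
else:
    base = base[delta]
z = 9 // delta % (nodes % nodes)
base = 37 // 74
base = 13
z = 29 + z
if nodes < base:
    base = nodes == delta
else:
    nodes = base
emit(z)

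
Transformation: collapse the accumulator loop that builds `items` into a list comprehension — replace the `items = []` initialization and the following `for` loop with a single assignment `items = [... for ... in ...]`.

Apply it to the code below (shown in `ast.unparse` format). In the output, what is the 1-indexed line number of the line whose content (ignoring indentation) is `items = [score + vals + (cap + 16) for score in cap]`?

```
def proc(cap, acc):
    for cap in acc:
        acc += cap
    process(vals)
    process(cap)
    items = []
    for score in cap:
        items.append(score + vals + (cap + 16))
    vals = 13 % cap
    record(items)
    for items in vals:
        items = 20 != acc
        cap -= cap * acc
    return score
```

6

Transformed code:
def proc(cap, acc):
    for cap in acc:
        acc += cap
    process(vals)
    process(cap)
    items = [score + vals + (cap + 16) for score in cap]
    vals = 13 % cap
    record(items)
    for items in vals:
        items = 20 != acc
        cap -= cap * acc
    return score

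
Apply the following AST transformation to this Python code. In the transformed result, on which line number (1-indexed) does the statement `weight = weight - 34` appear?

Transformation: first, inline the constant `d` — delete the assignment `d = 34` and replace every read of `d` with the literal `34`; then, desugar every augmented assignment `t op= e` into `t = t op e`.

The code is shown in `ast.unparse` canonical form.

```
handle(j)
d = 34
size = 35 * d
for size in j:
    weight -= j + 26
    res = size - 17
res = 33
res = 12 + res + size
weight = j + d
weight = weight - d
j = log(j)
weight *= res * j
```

9

Transformed code:
handle(j)
size = 35 * 34
for size in j:
    weight = weight - (j + 26)
    res = size - 17
res = 33
res = 12 + res + size
weight = j + 34
weight = weight - 34
j = log(j)
weight = weight * (res * j)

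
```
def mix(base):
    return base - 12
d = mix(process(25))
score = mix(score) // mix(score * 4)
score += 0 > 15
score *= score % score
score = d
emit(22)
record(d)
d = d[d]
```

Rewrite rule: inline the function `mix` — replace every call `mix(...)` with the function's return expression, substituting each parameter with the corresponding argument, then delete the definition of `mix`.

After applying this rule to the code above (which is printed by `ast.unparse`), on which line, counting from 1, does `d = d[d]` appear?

Transformed code:
d = process(25) - 12
score = (score - 12) // (score * 4 - 12)
score += 0 > 15
score *= score % score
score = d
emit(22)
record(d)
d = d[d]

8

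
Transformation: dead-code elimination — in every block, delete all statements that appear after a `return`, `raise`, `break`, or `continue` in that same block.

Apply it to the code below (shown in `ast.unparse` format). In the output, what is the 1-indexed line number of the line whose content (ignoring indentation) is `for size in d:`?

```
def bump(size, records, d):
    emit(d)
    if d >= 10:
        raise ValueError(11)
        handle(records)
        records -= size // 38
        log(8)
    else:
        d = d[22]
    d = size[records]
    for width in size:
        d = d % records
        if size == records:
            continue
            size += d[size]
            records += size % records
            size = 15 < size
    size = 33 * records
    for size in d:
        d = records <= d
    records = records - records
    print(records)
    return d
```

Transformed code:
def bump(size, records, d):
    emit(d)
    if d >= 10:
        raise ValueError(11)
    else:
        d = d[22]
    d = size[records]
    for width in size:
        d = d % records
        if size == records:
            continue
    size = 33 * records
    for size in d:
        d = records <= d
    records = records - records
    print(records)
    return d

13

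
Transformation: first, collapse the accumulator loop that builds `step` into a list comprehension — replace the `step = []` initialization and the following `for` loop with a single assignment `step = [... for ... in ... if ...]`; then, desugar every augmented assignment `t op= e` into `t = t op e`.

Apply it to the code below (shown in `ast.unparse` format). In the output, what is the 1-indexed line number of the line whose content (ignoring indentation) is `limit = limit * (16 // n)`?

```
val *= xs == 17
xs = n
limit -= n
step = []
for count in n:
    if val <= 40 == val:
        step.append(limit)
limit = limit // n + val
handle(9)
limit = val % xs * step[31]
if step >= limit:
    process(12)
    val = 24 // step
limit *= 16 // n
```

11

Transformed code:
val = val * (xs == 17)
xs = n
limit = limit - n
step = [limit for count in n if val <= 40 == val]
limit = limit // n + val
handle(9)
limit = val % xs * step[31]
if step >= limit:
    process(12)
    val = 24 // step
limit = limit * (16 // n)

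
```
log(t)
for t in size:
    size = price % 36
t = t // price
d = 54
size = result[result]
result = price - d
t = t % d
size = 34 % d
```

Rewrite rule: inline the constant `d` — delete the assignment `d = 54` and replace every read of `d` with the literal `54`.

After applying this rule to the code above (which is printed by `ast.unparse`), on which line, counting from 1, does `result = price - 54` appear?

6

Transformed code:
log(t)
for t in size:
    size = price % 36
t = t // price
size = result[result]
result = price - 54
t = t % 54
size = 34 % 54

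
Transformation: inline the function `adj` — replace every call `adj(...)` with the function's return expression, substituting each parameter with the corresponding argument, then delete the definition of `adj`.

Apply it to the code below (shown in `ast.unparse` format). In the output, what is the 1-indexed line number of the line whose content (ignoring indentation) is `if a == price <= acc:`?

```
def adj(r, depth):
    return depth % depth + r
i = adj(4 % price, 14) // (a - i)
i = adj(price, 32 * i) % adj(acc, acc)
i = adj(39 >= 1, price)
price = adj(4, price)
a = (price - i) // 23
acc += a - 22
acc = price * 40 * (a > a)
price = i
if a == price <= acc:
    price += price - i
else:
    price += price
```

Transformed code:
i = (14 % 14 + 4 % price) // (a - i)
i = (32 * i % (32 * i) + price) % (acc % acc + acc)
i = price % price + (39 >= 1)
price = price % price + 4
a = (price - i) // 23
acc += a - 22
acc = price * 40 * (a > a)
price = i
if a == price <= acc:
    price += price - i
else:
    price += price

9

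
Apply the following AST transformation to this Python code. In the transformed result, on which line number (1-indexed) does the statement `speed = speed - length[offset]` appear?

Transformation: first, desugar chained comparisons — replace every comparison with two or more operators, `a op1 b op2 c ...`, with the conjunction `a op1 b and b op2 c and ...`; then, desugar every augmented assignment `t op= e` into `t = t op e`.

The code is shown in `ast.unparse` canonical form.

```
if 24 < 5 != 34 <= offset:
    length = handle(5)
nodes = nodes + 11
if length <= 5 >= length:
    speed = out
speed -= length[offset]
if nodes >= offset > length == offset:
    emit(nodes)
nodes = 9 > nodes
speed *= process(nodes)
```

Transformed code:
if 24 < 5 and 5 != 34 and (34 <= offset):
    length = handle(5)
nodes = nodes + 11
if length <= 5 and 5 >= length:
    speed = out
speed = speed - length[offset]
if nodes >= offset and offset > length and (length == offset):
    emit(nodes)
nodes = 9 > nodes
speed = speed * process(nodes)

6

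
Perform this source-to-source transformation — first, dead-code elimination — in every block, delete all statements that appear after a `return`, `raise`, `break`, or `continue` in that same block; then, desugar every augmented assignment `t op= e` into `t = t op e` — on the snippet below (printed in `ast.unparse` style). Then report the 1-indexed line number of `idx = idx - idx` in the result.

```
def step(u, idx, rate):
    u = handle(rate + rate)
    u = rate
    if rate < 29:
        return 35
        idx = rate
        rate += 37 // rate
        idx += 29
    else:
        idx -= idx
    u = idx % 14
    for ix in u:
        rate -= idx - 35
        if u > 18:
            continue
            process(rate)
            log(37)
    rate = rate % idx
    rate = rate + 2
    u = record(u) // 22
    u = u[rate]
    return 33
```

7

Transformed code:
def step(u, idx, rate):
    u = handle(rate + rate)
    u = rate
    if rate < 29:
        return 35
    else:
        idx = idx - idx
    u = idx % 14
    for ix in u:
        rate = rate - (idx - 35)
        if u > 18:
            continue
    rate = rate % idx
    rate = rate + 2
    u = record(u) // 22
    u = u[rate]
    return 33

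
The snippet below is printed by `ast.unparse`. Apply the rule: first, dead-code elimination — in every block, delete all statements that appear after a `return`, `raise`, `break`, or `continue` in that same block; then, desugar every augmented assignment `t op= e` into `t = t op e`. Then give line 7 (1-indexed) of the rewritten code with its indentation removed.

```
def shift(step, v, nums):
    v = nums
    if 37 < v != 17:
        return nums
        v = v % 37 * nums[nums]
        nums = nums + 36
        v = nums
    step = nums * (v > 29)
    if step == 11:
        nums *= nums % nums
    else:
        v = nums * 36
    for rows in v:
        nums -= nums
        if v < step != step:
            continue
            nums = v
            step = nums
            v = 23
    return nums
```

nums = nums * (nums % nums)

Transformed code:
def shift(step, v, nums):
    v = nums
    if 37 < v != 17:
        return nums
    step = nums * (v > 29)
    if step == 11:
        nums = nums * (nums % nums)
    else:
        v = nums * 36
    for rows in v:
        nums = nums - nums
        if v < step != step:
            continue
    return nums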